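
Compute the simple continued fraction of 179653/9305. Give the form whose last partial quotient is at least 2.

[19; 3, 3, 1, 10, 13, 5]

179653 = 19×9305 + 2858
9305 = 3×2858 + 731
2858 = 3×731 + 665
731 = 1×665 + 66
665 = 10×66 + 5
66 = 13×5 + 1
5 = 5×1 + 0  (stop)
So 179653/9305 = [19; 3, 3, 1, 10, 13, 5].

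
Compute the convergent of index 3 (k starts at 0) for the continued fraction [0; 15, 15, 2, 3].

31/467

Using pₖ = aₖpₖ₋₁ + pₖ₋₂, qₖ = aₖqₖ₋₁ + qₖ₋₂ (with p₋₁=1, p₋₂=0, q₋₁=0, q₋₂=1):
  k=0: a=0, p=0, q=1
  k=1: a=15, p=1, q=15
  k=2: a=15, p=15, q=226
  k=3: a=2, p=31, q=467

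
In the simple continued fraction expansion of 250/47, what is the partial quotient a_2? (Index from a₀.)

250 = 5·47 + 15   →  a_0 = 5
47 = 3·15 + 2   →  a_1 = 3
15 = 7·2 + 1   →  a_2 = 7

7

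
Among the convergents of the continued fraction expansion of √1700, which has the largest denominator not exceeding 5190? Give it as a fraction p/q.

√1700 = [41; 4, 3, 20, 3, 4, 82, …] (period length 6).
Convergents:
  p_0/q_0 = 41/1
  p_1/q_1 = 165/4
  p_2/q_2 = 536/13
  p_3/q_3 = 10885/264
  p_4/q_4 = 33191/805
  p_5/q_5 = 143649/3484
  p_6/q_6 = 11812409/286493
q_5 = 3484 ≤ 5190 < 286493 = q_6, so the answer is 143649/3484.

143649/3484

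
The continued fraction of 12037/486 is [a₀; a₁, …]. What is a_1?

1

12037 = 24·486 + 373   →  a_0 = 24
486 = 1·373 + 113   →  a_1 = 1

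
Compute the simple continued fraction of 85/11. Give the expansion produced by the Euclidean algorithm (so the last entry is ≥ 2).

[7; 1, 2, 1, 2]

85 = 7×11 + 8
11 = 1×8 + 3
8 = 2×3 + 2
3 = 1×2 + 1
2 = 2×1 + 0  (stop)
So 85/11 = [7; 1, 2, 1, 2].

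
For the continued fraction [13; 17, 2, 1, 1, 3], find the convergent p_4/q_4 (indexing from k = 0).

1136/87

Using pₖ = aₖpₖ₋₁ + pₖ₋₂, qₖ = aₖqₖ₋₁ + qₖ₋₂ (with p₋₁=1, p₋₂=0, q₋₁=0, q₋₂=1):
  k=0: a=13, p=13, q=1
  k=1: a=17, p=222, q=17
  k=2: a=2, p=457, q=35
  k=3: a=1, p=679, q=52
  k=4: a=1, p=1136, q=87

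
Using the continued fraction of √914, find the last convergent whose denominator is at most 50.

1300/43

√914 = [30; 4, 3, 3, 4, 60, …] (period length 5).
Convergents:
  p_0/q_0 = 30/1
  p_1/q_1 = 121/4
  p_2/q_2 = 393/13
  p_3/q_3 = 1300/43
  p_4/q_4 = 5593/185
q_3 = 43 ≤ 50 < 185 = q_4, so the answer is 1300/43.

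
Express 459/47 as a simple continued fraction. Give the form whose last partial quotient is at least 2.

[9; 1, 3, 3, 1, 2]

459 = 9·47 + 36
47 = 1·36 + 11
36 = 3·11 + 3
11 = 3·3 + 2
3 = 1·2 + 1
2 = 2·1 + 0  (stop)
So 459/47 = [9; 1, 3, 3, 1, 2].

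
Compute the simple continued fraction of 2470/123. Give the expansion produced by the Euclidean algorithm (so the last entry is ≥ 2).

[20; 12, 3, 3]

2470 = 20×123 + 10
123 = 12×10 + 3
10 = 3×3 + 1
3 = 3×1 + 0  (stop)
So 2470/123 = [20; 12, 3, 3].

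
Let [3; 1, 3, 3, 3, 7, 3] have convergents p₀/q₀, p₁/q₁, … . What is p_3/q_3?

49/13

Using pₖ = aₖpₖ₋₁ + pₖ₋₂, qₖ = aₖqₖ₋₁ + qₖ₋₂ (with p₋₁=1, p₋₂=0, q₋₁=0, q₋₂=1):
  k=0: a=3, p=3, q=1
  k=1: a=1, p=4, q=1
  k=2: a=3, p=15, q=4
  k=3: a=3, p=49, q=13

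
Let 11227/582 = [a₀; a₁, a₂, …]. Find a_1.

11227 = 19·582 + 169   →  a_0 = 19
582 = 3·169 + 75   →  a_1 = 3

3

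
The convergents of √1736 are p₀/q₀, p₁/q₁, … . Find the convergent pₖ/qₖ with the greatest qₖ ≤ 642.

√1736 = [41; 1, 1, 1, 82, …] (period length 4).
Convergents:
  p_0/q_0 = 41/1
  p_1/q_1 = 42/1
  p_2/q_2 = 83/2
  p_3/q_3 = 125/3
  p_4/q_4 = 10333/248
  p_5/q_5 = 10458/251
  p_6/q_6 = 20791/499
  p_7/q_7 = 31249/750
q_6 = 499 ≤ 642 < 750 = q_7, so the answer is 20791/499.

20791/499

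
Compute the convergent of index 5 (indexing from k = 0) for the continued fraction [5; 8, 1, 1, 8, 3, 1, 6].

Using pₖ = aₖpₖ₋₁ + pₖ₋₂, qₖ = aₖqₖ₋₁ + qₖ₋₂ (with p₋₁=1, p₋₂=0, q₋₁=0, q₋₂=1):
  k=0: a=5, p=5, q=1
  k=1: a=8, p=41, q=8
  k=2: a=1, p=46, q=9
  k=3: a=1, p=87, q=17
  k=4: a=8, p=742, q=145
  k=5: a=3, p=2313, q=452

2313/452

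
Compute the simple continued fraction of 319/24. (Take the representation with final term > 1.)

319 = 13*24 + 7
24 = 3*7 + 3
7 = 2*3 + 1
3 = 3*1 + 0  (stop)
So 319/24 = [13; 3, 2, 3].

[13; 3, 2, 3]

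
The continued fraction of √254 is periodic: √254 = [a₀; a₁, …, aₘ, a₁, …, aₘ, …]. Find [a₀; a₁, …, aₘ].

[15; 1, 14, 1, 30]

a₀ = ⌊√254⌋ = 15.
With m₀=0, d₀=1 and mₖ₊₁ = dₖaₖ − mₖ, dₖ₊₁ = (n − mₖ₊₁²)/dₖ, aₖ₊₁ = ⌊(a₀+mₖ₊₁)/dₖ₊₁⌋:
  k=1: m=15, d=29, a=1
  k=2: m=14, d=2, a=14
  k=3: m=14, d=29, a=1
  k=4: m=15, d=1, a=30
d=1 and a=2a₀=30 at k=4, so the next step gives (m, d) = (15, 29) again — its k=1 value — and the period has length 4.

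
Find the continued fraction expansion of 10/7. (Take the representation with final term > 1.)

10 = 1·7 + 3
7 = 2·3 + 1
3 = 3·1 + 0  (stop)
So 10/7 = [1; 2, 3].

[1; 2, 3]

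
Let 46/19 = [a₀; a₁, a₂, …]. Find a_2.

46 = 2·19 + 8   →  a_0 = 2
19 = 2·8 + 3   →  a_1 = 2
8 = 2·3 + 2   →  a_2 = 2

2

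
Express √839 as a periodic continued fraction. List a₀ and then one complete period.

[28; 1, 27, 1, 56]

a₀ = ⌊√839⌋ = 28.
With m₀=0, d₀=1 and mₖ₊₁ = dₖaₖ − mₖ, dₖ₊₁ = (n − mₖ₊₁²)/dₖ, aₖ₊₁ = ⌊(a₀+mₖ₊₁)/dₖ₊₁⌋:
  k=1: m=28, d=55, a=1
  k=2: m=27, d=2, a=27
  k=3: m=27, d=55, a=1
  k=4: m=28, d=1, a=56
d=1 and a=2a₀=56 at k=4, so the next step gives (m, d) = (28, 55) again — its k=1 value — and the period has length 4.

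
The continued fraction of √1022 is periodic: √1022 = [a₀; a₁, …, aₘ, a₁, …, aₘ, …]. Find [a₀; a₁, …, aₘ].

[31; 1, 30, 1, 62]

a₀ = ⌊√1022⌋ = 31.
With m₀=0, d₀=1 and mₖ₊₁ = dₖaₖ − mₖ, dₖ₊₁ = (n − mₖ₊₁²)/dₖ, aₖ₊₁ = ⌊(a₀+mₖ₊₁)/dₖ₊₁⌋:
  k=1: m=31, d=61, a=1
  k=2: m=30, d=2, a=30
  k=3: m=30, d=61, a=1
  k=4: m=31, d=1, a=62
d=1 and a=2a₀=62 at k=4, so the next step gives (m, d) = (31, 61) again — its k=1 value — and the period has length 4.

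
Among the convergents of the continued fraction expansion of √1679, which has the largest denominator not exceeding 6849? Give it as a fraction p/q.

√1679 = [40; 1, 39, 1, 80, …] (period length 4).
Convergents:
  p_0/q_0 = 40/1
  p_1/q_1 = 41/1
  p_2/q_2 = 1639/40
  p_3/q_3 = 1680/41
  p_4/q_4 = 136039/3320
  p_5/q_5 = 137719/3361
  p_6/q_6 = 5507080/134399
q_5 = 3361 ≤ 6849 < 134399 = q_6, so the answer is 137719/3361.

137719/3361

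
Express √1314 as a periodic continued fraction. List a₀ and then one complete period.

[36; 4, 72]

a₀ = ⌊√1314⌋ = 36.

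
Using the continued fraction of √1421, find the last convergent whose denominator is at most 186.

√1421 = [37; 1, 2, 3, 2, 3, 2, 1, 74, …] (period length 8).
Convergents:
  p_0/q_0 = 37/1
  p_1/q_1 = 38/1
  p_2/q_2 = 113/3
  p_3/q_3 = 377/10
  p_4/q_4 = 867/23
  p_5/q_5 = 2978/79
  p_6/q_6 = 6823/181
  p_7/q_7 = 9801/260
q_6 = 181 ≤ 186 < 260 = q_7, so the answer is 6823/181.

6823/181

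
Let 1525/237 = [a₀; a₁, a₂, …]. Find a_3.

1525 = 6·237 + 103   →  a_0 = 6
237 = 2·103 + 31   →  a_1 = 2
103 = 3·31 + 10   →  a_2 = 3
31 = 3·10 + 1   →  a_3 = 3

3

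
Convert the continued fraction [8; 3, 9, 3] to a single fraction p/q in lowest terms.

Fold from the inside: start with 3/1.
  9 + 1/3 = 28/3
  3 + 3/28 = 87/28
  8 + 28/87 = 724/87

724/87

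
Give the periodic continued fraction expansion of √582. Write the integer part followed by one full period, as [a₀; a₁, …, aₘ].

a₀ = ⌊√582⌋ = 24.
With m₀=0, d₀=1 and mₖ₊₁ = dₖaₖ − mₖ, dₖ₊₁ = (n − mₖ₊₁²)/dₖ, aₖ₊₁ = ⌊(a₀+mₖ₊₁)/dₖ₊₁⌋:
  k=1: m=24, d=6, a=8
  k=2: m=24, d=1, a=48
d=1 and a=2a₀=48 at k=2, so the next step gives (m, d) = (24, 6) again — its k=1 value — and the period has length 2.

[24; 8, 48]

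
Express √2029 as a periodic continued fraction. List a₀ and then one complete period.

[45; 22, 1, 1, 22, 90]

a₀ = ⌊√2029⌋ = 45.
With m₀=0, d₀=1 and mₖ₊₁ = dₖaₖ − mₖ, dₖ₊₁ = (n − mₖ₊₁²)/dₖ, aₖ₊₁ = ⌊(a₀+mₖ₊₁)/dₖ₊₁⌋:
  k=1: m=45, d=4, a=22
  k=2: m=43, d=45, a=1
  k=3: m=2, d=45, a=1
  k=4: m=43, d=4, a=22
  k=5: m=45, d=1, a=90
d=1 and a=2a₀=90 at k=5, so the next step gives (m, d) = (45, 4) again — its k=1 value — and the period has length 5.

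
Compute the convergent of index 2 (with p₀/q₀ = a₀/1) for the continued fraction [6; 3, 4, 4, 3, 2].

Using pₖ = aₖpₖ₋₁ + pₖ₋₂, qₖ = aₖqₖ₋₁ + qₖ₋₂ (with p₋₁=1, p₋₂=0, q₋₁=0, q₋₂=1):
  k=0: a=6, p=6, q=1
  k=1: a=3, p=19, q=3
  k=2: a=4, p=82, q=13

82/13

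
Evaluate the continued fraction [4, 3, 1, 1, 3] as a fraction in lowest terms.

107/25

Fold from the inside: start with 3/1.
  1 + 1/3 = 4/3
  1 + 3/4 = 7/4
  3 + 4/7 = 25/7
  4 + 7/25 = 107/25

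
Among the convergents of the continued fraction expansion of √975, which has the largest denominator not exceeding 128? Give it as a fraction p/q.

1249/40

√975 = [31; 4, 2, 4, 62, …] (period length 4).
Convergents:
  p_0/q_0 = 31/1
  p_1/q_1 = 125/4
  p_2/q_2 = 281/9
  p_3/q_3 = 1249/40
  p_4/q_4 = 77719/2489
q_3 = 40 ≤ 128 < 2489 = q_4, so the answer is 1249/40.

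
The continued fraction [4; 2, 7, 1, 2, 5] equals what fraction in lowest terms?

1171/262

Using pₖ = aₖpₖ₋₁ + pₖ₋₂ and qₖ = aₖqₖ₋₁ + qₖ₋₂:
  k=0: a=4, p=4, q=1
  k=1: a=2, p=9, q=2
  k=2: a=7, p=67, q=15
  k=3: a=1, p=76, q=17
  k=4: a=2, p=219, q=49
  k=5: a=5, p=1171, q=262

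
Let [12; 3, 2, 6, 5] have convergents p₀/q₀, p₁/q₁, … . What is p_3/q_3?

Using pₖ = aₖpₖ₋₁ + pₖ₋₂, qₖ = aₖqₖ₋₁ + qₖ₋₂ (with p₋₁=1, p₋₂=0, q₋₁=0, q₋₂=1):
  k=0: a=12, p=12, q=1
  k=1: a=3, p=37, q=3
  k=2: a=2, p=86, q=7
  k=3: a=6, p=553, q=45

553/45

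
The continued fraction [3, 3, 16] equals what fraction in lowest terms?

Using pₖ = aₖpₖ₋₁ + pₖ₋₂ and qₖ = aₖqₖ₋₁ + qₖ₋₂:
  k=0: a=3, p=3, q=1
  k=1: a=3, p=10, q=3
  k=2: a=16, p=163, q=49

163/49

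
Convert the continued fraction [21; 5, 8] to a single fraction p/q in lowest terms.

869/41

Using pₖ = aₖpₖ₋₁ + pₖ₋₂ and qₖ = aₖqₖ₋₁ + qₖ₋₂:
  k=0: a=21, p=21, q=1
  k=1: a=5, p=106, q=5
  k=2: a=8, p=869, q=41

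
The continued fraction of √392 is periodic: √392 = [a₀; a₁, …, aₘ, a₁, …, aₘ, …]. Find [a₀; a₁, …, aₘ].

a₀ = ⌊√392⌋ = 19.

[19; 1, 3, 1, 38]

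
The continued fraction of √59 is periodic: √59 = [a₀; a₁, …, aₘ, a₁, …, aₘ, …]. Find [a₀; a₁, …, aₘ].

a₀ = ⌊√59⌋ = 7.
With m₀=0, d₀=1 and mₖ₊₁ = dₖaₖ − mₖ, dₖ₊₁ = (n − mₖ₊₁²)/dₖ, aₖ₊₁ = ⌊(a₀+mₖ₊₁)/dₖ₊₁⌋:
  k=1: m=7, d=10, a=1
  k=2: m=3, d=5, a=2
  k=3: m=7, d=2, a=7
  k=4: m=7, d=5, a=2
  k=5: m=3, d=10, a=1
  k=6: m=7, d=1, a=14
d=1 and a=2a₀=14 at k=6, so the next step gives (m, d) = (7, 10) again — its k=1 value — and the period has length 6.

[7; 1, 2, 7, 2, 1, 14]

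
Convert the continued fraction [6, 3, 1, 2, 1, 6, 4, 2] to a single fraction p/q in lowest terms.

Fold from the inside: start with 2/1.
  4 + 1/2 = 9/2
  6 + 2/9 = 56/9
  1 + 9/56 = 65/56
  2 + 56/65 = 186/65
  1 + 65/186 = 251/186
  3 + 186/251 = 939/251
  6 + 251/939 = 5885/939

5885/939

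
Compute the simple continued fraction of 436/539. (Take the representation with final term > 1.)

436 = 0*539 + 436
539 = 1*436 + 103
436 = 4*103 + 24
103 = 4*24 + 7
24 = 3*7 + 3
7 = 2*3 + 1
3 = 3*1 + 0  (stop)
So 436/539 = [0; 1, 4, 4, 3, 2, 3].

[0; 1, 4, 4, 3, 2, 3]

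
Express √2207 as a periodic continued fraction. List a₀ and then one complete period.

[46; 1, 45, 1, 92]

a₀ = ⌊√2207⌋ = 46.
With m₀=0, d₀=1 and mₖ₊₁ = dₖaₖ − mₖ, dₖ₊₁ = (n − mₖ₊₁²)/dₖ, aₖ₊₁ = ⌊(a₀+mₖ₊₁)/dₖ₊₁⌋:
  k=1: m=46, d=91, a=1
  k=2: m=45, d=2, a=45
  k=3: m=45, d=91, a=1
  k=4: m=46, d=1, a=92
d=1 and a=2a₀=92 at k=4, so the next step gives (m, d) = (46, 91) again — its k=1 value — and the period has length 4.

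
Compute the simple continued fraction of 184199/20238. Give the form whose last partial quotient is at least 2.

184199 = 9·20238 + 2057
20238 = 9·2057 + 1725
2057 = 1·1725 + 332
1725 = 5·332 + 65
332 = 5·65 + 7
65 = 9·7 + 2
7 = 3·2 + 1
2 = 2·1 + 0  (stop)
So 184199/20238 = [9; 9, 1, 5, 5, 9, 3, 2].

[9; 9, 1, 5, 5, 9, 3, 2]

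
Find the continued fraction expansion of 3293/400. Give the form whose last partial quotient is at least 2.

3293 = 8×400 + 93
400 = 4×93 + 28
93 = 3×28 + 9
28 = 3×9 + 1
9 = 9×1 + 0  (stop)
So 3293/400 = [8; 4, 3, 3, 9].

[8; 4, 3, 3, 9]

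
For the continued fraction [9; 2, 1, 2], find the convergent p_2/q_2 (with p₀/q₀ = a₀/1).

Using pₖ = aₖpₖ₋₁ + pₖ₋₂, qₖ = aₖqₖ₋₁ + qₖ₋₂ (with p₋₁=1, p₋₂=0, q₋₁=0, q₋₂=1):
  k=0: a=9, p=9, q=1
  k=1: a=2, p=19, q=2
  k=2: a=1, p=28, q=3

28/3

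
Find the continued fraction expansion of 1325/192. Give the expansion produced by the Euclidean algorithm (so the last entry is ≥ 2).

1325 = 6·192 + 173
192 = 1·173 + 19
173 = 9·19 + 2
19 = 9·2 + 1
2 = 2·1 + 0  (stop)
So 1325/192 = [6; 1, 9, 9, 2].

[6; 1, 9, 9, 2]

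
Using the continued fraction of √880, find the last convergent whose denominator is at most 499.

10531/355

√880 = [29; 1, 1, 1, 58, …] (period length 4).
Convergents:
  p_0/q_0 = 29/1
  p_1/q_1 = 30/1
  p_2/q_2 = 59/2
  p_3/q_3 = 89/3
  p_4/q_4 = 5221/176
  p_5/q_5 = 5310/179
  p_6/q_6 = 10531/355
  p_7/q_7 = 15841/534
q_6 = 355 ≤ 499 < 534 = q_7, so the answer is 10531/355.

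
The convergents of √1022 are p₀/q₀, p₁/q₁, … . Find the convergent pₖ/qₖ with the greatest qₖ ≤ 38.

1023/32

√1022 = [31; 1, 30, 1, 62, …] (period length 4).
Convergents:
  p_0/q_0 = 31/1
  p_1/q_1 = 32/1
  p_2/q_2 = 991/31
  p_3/q_3 = 1023/32
  p_4/q_4 = 64417/2015
q_3 = 32 ≤ 38 < 2015 = q_4, so the answer is 1023/32.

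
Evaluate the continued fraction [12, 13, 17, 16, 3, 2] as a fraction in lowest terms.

306733/25399

Using pₖ = aₖpₖ₋₁ + pₖ₋₂ and qₖ = aₖqₖ₋₁ + qₖ₋₂:
  k=0: a=12, p=12, q=1
  k=1: a=13, p=157, q=13
  k=2: a=17, p=2681, q=222
  k=3: a=16, p=43053, q=3565
  k=4: a=3, p=131840, q=10917
  k=5: a=2, p=306733, q=25399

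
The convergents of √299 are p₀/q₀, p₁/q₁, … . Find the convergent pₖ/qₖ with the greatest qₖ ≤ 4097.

43108/2493

√299 = [17; 3, 2, 3, 34, …] (period length 4).
Convergents:
  p_0/q_0 = 17/1
  p_1/q_1 = 52/3
  p_2/q_2 = 121/7
  p_3/q_3 = 415/24
  p_4/q_4 = 14231/823
  p_5/q_5 = 43108/2493
  p_6/q_6 = 100447/5809
q_5 = 2493 ≤ 4097 < 5809 = q_6, so the answer is 43108/2493.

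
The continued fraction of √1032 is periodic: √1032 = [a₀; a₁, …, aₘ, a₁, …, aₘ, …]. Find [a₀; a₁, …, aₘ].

a₀ = ⌊√1032⌋ = 32.
With m₀=0, d₀=1 and mₖ₊₁ = dₖaₖ − mₖ, dₖ₊₁ = (n − mₖ₊₁²)/dₖ, aₖ₊₁ = ⌊(a₀+mₖ₊₁)/dₖ₊₁⌋:
  k=1: m=32, d=8, a=8
  k=2: m=32, d=1, a=64
d=1 and a=2a₀=64 at k=2, so the next step gives (m, d) = (32, 8) again — its k=1 value — and the period has length 2.

[32; 8, 64]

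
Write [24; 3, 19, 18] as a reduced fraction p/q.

Fold from the inside: start with 18/1.
  19 + 1/18 = 343/18
  3 + 18/343 = 1047/343
  24 + 343/1047 = 25471/1047

25471/1047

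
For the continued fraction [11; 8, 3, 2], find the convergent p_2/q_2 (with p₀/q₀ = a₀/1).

278/25

Using pₖ = aₖpₖ₋₁ + pₖ₋₂, qₖ = aₖqₖ₋₁ + qₖ₋₂ (with p₋₁=1, p₋₂=0, q₋₁=0, q₋₂=1):
  k=0: a=11, p=11, q=1
  k=1: a=8, p=89, q=8
  k=2: a=3, p=278, q=25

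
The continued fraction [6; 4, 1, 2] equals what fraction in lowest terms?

Fold from the inside: start with 2/1.
  1 + 1/2 = 3/2
  4 + 2/3 = 14/3
  6 + 3/14 = 87/14

87/14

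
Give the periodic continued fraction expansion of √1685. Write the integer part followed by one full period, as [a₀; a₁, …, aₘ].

a₀ = ⌊√1685⌋ = 41.
With m₀=0, d₀=1 and mₖ₊₁ = dₖaₖ − mₖ, dₖ₊₁ = (n − mₖ₊₁²)/dₖ, aₖ₊₁ = ⌊(a₀+mₖ₊₁)/dₖ₊₁⌋:
  k=1: m=41, d=4, a=20
  k=2: m=39, d=41, a=1
  k=3: m=2, d=41, a=1
  k=4: m=39, d=4, a=20
  k=5: m=41, d=1, a=82
d=1 and a=2a₀=82 at k=5, so the next step gives (m, d) = (41, 4) again — its k=1 value — and the period has length 5.

[41; 20, 1, 1, 20, 82]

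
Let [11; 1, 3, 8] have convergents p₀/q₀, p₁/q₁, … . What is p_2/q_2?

47/4

Using pₖ = aₖpₖ₋₁ + pₖ₋₂, qₖ = aₖqₖ₋₁ + qₖ₋₂ (with p₋₁=1, p₋₂=0, q₋₁=0, q₋₂=1):
  k=0: a=11, p=11, q=1
  k=1: a=1, p=12, q=1
  k=2: a=3, p=47, q=4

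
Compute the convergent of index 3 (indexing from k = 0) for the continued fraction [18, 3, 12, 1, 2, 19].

Using pₖ = aₖpₖ₋₁ + pₖ₋₂, qₖ = aₖqₖ₋₁ + qₖ₋₂ (with p₋₁=1, p₋₂=0, q₋₁=0, q₋₂=1):
  k=0: a=18, p=18, q=1
  k=1: a=3, p=55, q=3
  k=2: a=12, p=678, q=37
  k=3: a=1, p=733, q=40

733/40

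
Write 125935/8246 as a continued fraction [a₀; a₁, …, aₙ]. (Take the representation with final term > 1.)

125935 = 15·8246 + 2245
8246 = 3·2245 + 1511
2245 = 1·1511 + 734
1511 = 2·734 + 43
734 = 17·43 + 3
43 = 14·3 + 1
3 = 3·1 + 0  (stop)
So 125935/8246 = [15; 3, 1, 2, 17, 14, 3].

[15; 3, 1, 2, 17, 14, 3]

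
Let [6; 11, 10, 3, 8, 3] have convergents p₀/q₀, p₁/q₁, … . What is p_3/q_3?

2095/344

Using pₖ = aₖpₖ₋₁ + pₖ₋₂, qₖ = aₖqₖ₋₁ + qₖ₋₂ (with p₋₁=1, p₋₂=0, q₋₁=0, q₋₂=1):
  k=0: a=6, p=6, q=1
  k=1: a=11, p=67, q=11
  k=2: a=10, p=676, q=111
  k=3: a=3, p=2095, q=344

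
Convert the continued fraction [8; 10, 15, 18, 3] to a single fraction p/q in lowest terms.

Fold from the inside: start with 3/1.
  18 + 1/3 = 55/3
  15 + 3/55 = 828/55
  10 + 55/828 = 8335/828
  8 + 828/8335 = 67508/8335

67508/8335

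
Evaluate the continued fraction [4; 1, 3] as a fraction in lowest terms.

19/4

Using pₖ = aₖpₖ₋₁ + pₖ₋₂ and qₖ = aₖqₖ₋₁ + qₖ₋₂:
  k=0: a=4, p=4, q=1
  k=1: a=1, p=5, q=1
  k=2: a=3, p=19, q=4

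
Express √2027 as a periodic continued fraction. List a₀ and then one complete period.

[45; 45, 90]

a₀ = ⌊√2027⌋ = 45.
With m₀=0, d₀=1 and mₖ₊₁ = dₖaₖ − mₖ, dₖ₊₁ = (n − mₖ₊₁²)/dₖ, aₖ₊₁ = ⌊(a₀+mₖ₊₁)/dₖ₊₁⌋:
  k=1: m=45, d=2, a=45
  k=2: m=45, d=1, a=90
d=1 and a=2a₀=90 at k=2, so the next step gives (m, d) = (45, 2) again — its k=1 value — and the period has length 2.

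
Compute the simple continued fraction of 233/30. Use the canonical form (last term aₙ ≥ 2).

233 = 7×30 + 23
30 = 1×23 + 7
23 = 3×7 + 2
7 = 3×2 + 1
2 = 2×1 + 0  (stop)
So 233/30 = [7; 1, 3, 3, 2].

[7; 1, 3, 3, 2]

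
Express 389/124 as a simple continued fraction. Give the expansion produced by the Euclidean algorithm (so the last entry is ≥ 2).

[3; 7, 3, 2, 2]

389 = 3·124 + 17
124 = 7·17 + 5
17 = 3·5 + 2
5 = 2·2 + 1
2 = 2·1 + 0  (stop)
So 389/124 = [3; 7, 3, 2, 2].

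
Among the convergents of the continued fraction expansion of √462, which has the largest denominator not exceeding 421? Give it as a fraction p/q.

3697/172

√462 = [21; 2, 42, …] (period length 2).
Convergents:
  p_0/q_0 = 21/1
  p_1/q_1 = 43/2
  p_2/q_2 = 1827/85
  p_3/q_3 = 3697/172
  p_4/q_4 = 157101/7309
q_3 = 172 ≤ 421 < 7309 = q_4, so the answer is 3697/172.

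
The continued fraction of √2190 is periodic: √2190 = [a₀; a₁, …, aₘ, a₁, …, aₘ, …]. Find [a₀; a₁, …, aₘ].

a₀ = ⌊√2190⌋ = 46.

[46; 1, 3, 1, 14, 1, 3, 1, 92]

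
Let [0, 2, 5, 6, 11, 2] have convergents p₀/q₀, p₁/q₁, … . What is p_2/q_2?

5/11

Using pₖ = aₖpₖ₋₁ + pₖ₋₂, qₖ = aₖqₖ₋₁ + qₖ₋₂ (with p₋₁=1, p₋₂=0, q₋₁=0, q₋₂=1):
  k=0: a=0, p=0, q=1
  k=1: a=2, p=1, q=2
  k=2: a=5, p=5, q=11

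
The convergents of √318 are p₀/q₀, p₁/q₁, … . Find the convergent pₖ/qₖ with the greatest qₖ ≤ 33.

107/6

√318 = [17; 1, 4, 1, 34, …] (period length 4).
Convergents:
  p_0/q_0 = 17/1
  p_1/q_1 = 18/1
  p_2/q_2 = 89/5
  p_3/q_3 = 107/6
  p_4/q_4 = 3727/209
q_3 = 6 ≤ 33 < 209 = q_4, so the answer is 107/6.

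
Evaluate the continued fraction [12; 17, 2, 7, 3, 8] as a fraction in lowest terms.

Fold from the inside: start with 8/1.
  3 + 1/8 = 25/8
  7 + 8/25 = 183/25
  2 + 25/183 = 391/183
  17 + 183/391 = 6830/391
  12 + 391/6830 = 82351/6830

82351/6830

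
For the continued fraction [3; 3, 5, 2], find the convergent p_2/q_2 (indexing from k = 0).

Using pₖ = aₖpₖ₋₁ + pₖ₋₂, qₖ = aₖqₖ₋₁ + qₖ₋₂ (with p₋₁=1, p₋₂=0, q₋₁=0, q₋₂=1):
  k=0: a=3, p=3, q=1
  k=1: a=3, p=10, q=3
  k=2: a=5, p=53, q=16

53/16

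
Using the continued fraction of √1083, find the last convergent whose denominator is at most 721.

23497/714

√1083 = [32; 1, 9, 1, 64, …] (period length 4).
Convergents:
  p_0/q_0 = 32/1
  p_1/q_1 = 33/1
  p_2/q_2 = 329/10
  p_3/q_3 = 362/11
  p_4/q_4 = 23497/714
  p_5/q_5 = 23859/725
q_4 = 714 ≤ 721 < 725 = q_5, so the answer is 23497/714.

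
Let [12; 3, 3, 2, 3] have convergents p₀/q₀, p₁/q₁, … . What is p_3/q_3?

283/23

Using pₖ = aₖpₖ₋₁ + pₖ₋₂, qₖ = aₖqₖ₋₁ + qₖ₋₂ (with p₋₁=1, p₋₂=0, q₋₁=0, q₋₂=1):
  k=0: a=12, p=12, q=1
  k=1: a=3, p=37, q=3
  k=2: a=3, p=123, q=10
  k=3: a=2, p=283, q=23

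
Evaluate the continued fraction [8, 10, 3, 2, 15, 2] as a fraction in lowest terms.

18575/2294

Fold from the inside: start with 2/1.
  15 + 1/2 = 31/2
  2 + 2/31 = 64/31
  3 + 31/64 = 223/64
  10 + 64/223 = 2294/223
  8 + 223/2294 = 18575/2294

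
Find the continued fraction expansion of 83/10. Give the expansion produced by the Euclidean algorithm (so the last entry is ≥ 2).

83 = 8×10 + 3
10 = 3×3 + 1
3 = 3×1 + 0  (stop)
So 83/10 = [8; 3, 3].

[8; 3, 3]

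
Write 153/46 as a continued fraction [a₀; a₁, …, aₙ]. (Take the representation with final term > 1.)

[3; 3, 15]

153 = 3·46 + 15
46 = 3·15 + 1
15 = 15·1 + 0  (stop)
So 153/46 = [3; 3, 15].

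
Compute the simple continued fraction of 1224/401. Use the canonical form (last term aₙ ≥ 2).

[3; 19, 10, 2]

1224 = 3×401 + 21
401 = 19×21 + 2
21 = 10×2 + 1
2 = 2×1 + 0  (stop)
So 1224/401 = [3; 19, 10, 2].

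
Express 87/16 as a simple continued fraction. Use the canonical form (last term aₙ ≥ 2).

87 = 5·16 + 7
16 = 2·7 + 2
7 = 3·2 + 1
2 = 2·1 + 0  (stop)
So 87/16 = [5; 2, 3, 2].

[5; 2, 3, 2]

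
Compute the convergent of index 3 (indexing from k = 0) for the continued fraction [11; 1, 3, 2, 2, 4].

106/9

Using pₖ = aₖpₖ₋₁ + pₖ₋₂, qₖ = aₖqₖ₋₁ + qₖ₋₂ (with p₋₁=1, p₋₂=0, q₋₁=0, q₋₂=1):
  k=0: a=11, p=11, q=1
  k=1: a=1, p=12, q=1
  k=2: a=3, p=47, q=4
  k=3: a=2, p=106, q=9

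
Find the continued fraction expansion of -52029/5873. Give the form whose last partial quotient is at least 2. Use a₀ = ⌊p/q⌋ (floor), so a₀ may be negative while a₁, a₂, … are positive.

[-9; 7, 10, 1, 3, 19]

-52029 = -9×5873 + 828
5873 = 7×828 + 77
828 = 10×77 + 58
77 = 1×58 + 19
58 = 3×19 + 1
19 = 19×1 + 0  (stop)
So -52029/5873 = [-9; 7, 10, 1, 3, 19].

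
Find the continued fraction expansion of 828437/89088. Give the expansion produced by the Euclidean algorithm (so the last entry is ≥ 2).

828437 = 9·89088 + 26645
89088 = 3·26645 + 9153
26645 = 2·9153 + 8339
9153 = 1·8339 + 814
8339 = 10·814 + 199
814 = 4·199 + 18
199 = 11·18 + 1
18 = 18·1 + 0  (stop)
So 828437/89088 = [9; 3, 2, 1, 10, 4, 11, 18].

[9; 3, 2, 1, 10, 4, 11, 18]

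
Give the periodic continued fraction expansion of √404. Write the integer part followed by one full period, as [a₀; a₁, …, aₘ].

a₀ = ⌊√404⌋ = 20.
With m₀=0, d₀=1 and mₖ₊₁ = dₖaₖ − mₖ, dₖ₊₁ = (n − mₖ₊₁²)/dₖ, aₖ₊₁ = ⌊(a₀+mₖ₊₁)/dₖ₊₁⌋:
  k=1: m=20, d=4, a=10
  k=2: m=20, d=1, a=40
d=1 and a=2a₀=40 at k=2, so the next step gives (m, d) = (20, 4) again — its k=1 value — and the period has length 2.

[20; 10, 40]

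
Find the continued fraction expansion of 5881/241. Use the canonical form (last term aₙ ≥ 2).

[24; 2, 2, 15, 1, 2]

5881 = 24·241 + 97
241 = 2·97 + 47
97 = 2·47 + 3
47 = 15·3 + 2
3 = 1·2 + 1
2 = 2·1 + 0  (stop)
So 5881/241 = [24; 2, 2, 15, 1, 2].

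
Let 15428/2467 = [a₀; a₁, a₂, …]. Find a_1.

3

15428 = 6·2467 + 626   →  a_0 = 6
2467 = 3·626 + 589   →  a_1 = 3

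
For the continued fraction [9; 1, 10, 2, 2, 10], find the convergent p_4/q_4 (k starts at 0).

565/57

Using pₖ = aₖpₖ₋₁ + pₖ₋₂, qₖ = aₖqₖ₋₁ + qₖ₋₂ (with p₋₁=1, p₋₂=0, q₋₁=0, q₋₂=1):
  k=0: a=9, p=9, q=1
  k=1: a=1, p=10, q=1
  k=2: a=10, p=109, q=11
  k=3: a=2, p=228, q=23
  k=4: a=2, p=565, q=57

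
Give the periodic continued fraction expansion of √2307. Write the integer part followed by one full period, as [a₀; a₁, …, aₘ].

[48; 32, 96]

a₀ = ⌊√2307⌋ = 48.
With m₀=0, d₀=1 and mₖ₊₁ = dₖaₖ − mₖ, dₖ₊₁ = (n − mₖ₊₁²)/dₖ, aₖ₊₁ = ⌊(a₀+mₖ₊₁)/dₖ₊₁⌋:
  k=1: m=48, d=3, a=32
  k=2: m=48, d=1, a=96
d=1 and a=2a₀=96 at k=2, so the next step gives (m, d) = (48, 3) again — its k=1 value — and the period has length 2.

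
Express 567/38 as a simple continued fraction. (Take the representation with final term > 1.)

[14; 1, 11, 1, 2]

567 = 14·38 + 35
38 = 1·35 + 3
35 = 11·3 + 2
3 = 1·2 + 1
2 = 2·1 + 0  (stop)
So 567/38 = [14; 1, 11, 1, 2].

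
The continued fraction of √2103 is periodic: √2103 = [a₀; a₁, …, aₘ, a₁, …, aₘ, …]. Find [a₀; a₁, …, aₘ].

[45; 1, 6, 15, 6, 1, 90]

a₀ = ⌊√2103⌋ = 45.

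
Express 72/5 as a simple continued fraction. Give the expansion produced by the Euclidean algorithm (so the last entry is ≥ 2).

72 = 14*5 + 2
5 = 2*2 + 1
2 = 2*1 + 0  (stop)
So 72/5 = [14; 2, 2].

[14; 2, 2]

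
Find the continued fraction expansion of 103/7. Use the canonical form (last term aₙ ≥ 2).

[14; 1, 2, 2]

103 = 14*7 + 5
7 = 1*5 + 2
5 = 2*2 + 1
2 = 2*1 + 0  (stop)
So 103/7 = [14; 1, 2, 2].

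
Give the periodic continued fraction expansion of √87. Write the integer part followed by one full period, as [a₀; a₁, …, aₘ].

[9; 3, 18]

a₀ = ⌊√87⌋ = 9.
With m₀=0, d₀=1 and mₖ₊₁ = dₖaₖ − mₖ, dₖ₊₁ = (n − mₖ₊₁²)/dₖ, aₖ₊₁ = ⌊(a₀+mₖ₊₁)/dₖ₊₁⌋:
  k=1: m=9, d=6, a=3
  k=2: m=9, d=1, a=18
d=1 and a=2a₀=18 at k=2, so the next step gives (m, d) = (9, 6) again — its k=1 value — and the period has length 2.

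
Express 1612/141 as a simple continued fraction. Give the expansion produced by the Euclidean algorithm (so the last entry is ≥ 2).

[11; 2, 3, 4, 1, 3]

1612 = 11*141 + 61
141 = 2*61 + 19
61 = 3*19 + 4
19 = 4*4 + 3
4 = 1*3 + 1
3 = 3*1 + 0  (stop)
So 1612/141 = [11; 2, 3, 4, 1, 3].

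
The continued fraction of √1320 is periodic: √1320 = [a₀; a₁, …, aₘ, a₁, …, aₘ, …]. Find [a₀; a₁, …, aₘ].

[36; 3, 72]

a₀ = ⌊√1320⌋ = 36.
With m₀=0, d₀=1 and mₖ₊₁ = dₖaₖ − mₖ, dₖ₊₁ = (n − mₖ₊₁²)/dₖ, aₖ₊₁ = ⌊(a₀+mₖ₊₁)/dₖ₊₁⌋:
  k=1: m=36, d=24, a=3
  k=2: m=36, d=1, a=72
d=1 and a=2a₀=72 at k=2, so the next step gives (m, d) = (36, 24) again — its k=1 value — and the period has length 2.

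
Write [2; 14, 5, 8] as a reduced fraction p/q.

1205/582

Using pₖ = aₖpₖ₋₁ + pₖ₋₂ and qₖ = aₖqₖ₋₁ + qₖ₋₂:
  k=0: a=2, p=2, q=1
  k=1: a=14, p=29, q=14
  k=2: a=5, p=147, q=71
  k=3: a=8, p=1205, q=582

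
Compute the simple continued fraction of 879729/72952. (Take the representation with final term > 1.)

[12; 16, 1, 17, 2, 10, 11]

879729 = 12·72952 + 4305
72952 = 16·4305 + 4072
4305 = 1·4072 + 233
4072 = 17·233 + 111
233 = 2·111 + 11
111 = 10·11 + 1
11 = 11·1 + 0  (stop)
So 879729/72952 = [12; 16, 1, 17, 2, 10, 11].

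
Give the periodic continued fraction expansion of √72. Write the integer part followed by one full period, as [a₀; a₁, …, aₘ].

a₀ = ⌊√72⌋ = 8.
With m₀=0, d₀=1 and mₖ₊₁ = dₖaₖ − mₖ, dₖ₊₁ = (n − mₖ₊₁²)/dₖ, aₖ₊₁ = ⌊(a₀+mₖ₊₁)/dₖ₊₁⌋:
  k=1: m=8, d=8, a=2
  k=2: m=8, d=1, a=16
d=1 and a=2a₀=16 at k=2, so the next step gives (m, d) = (8, 8) again — its k=1 value — and the period has length 2.

[8; 2, 16]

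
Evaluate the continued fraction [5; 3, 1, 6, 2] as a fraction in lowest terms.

305/58

Fold from the inside: start with 2/1.
  6 + 1/2 = 13/2
  1 + 2/13 = 15/13
  3 + 13/15 = 58/15
  5 + 15/58 = 305/58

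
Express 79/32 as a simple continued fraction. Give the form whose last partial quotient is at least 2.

[2; 2, 7, 2]

79 = 2*32 + 15
32 = 2*15 + 2
15 = 7*2 + 1
2 = 2*1 + 0  (stop)
So 79/32 = [2; 2, 7, 2].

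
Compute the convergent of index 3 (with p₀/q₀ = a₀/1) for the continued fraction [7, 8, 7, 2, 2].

869/122

Using pₖ = aₖpₖ₋₁ + pₖ₋₂, qₖ = aₖqₖ₋₁ + qₖ₋₂ (with p₋₁=1, p₋₂=0, q₋₁=0, q₋₂=1):
  k=0: a=7, p=7, q=1
  k=1: a=8, p=57, q=8
  k=2: a=7, p=406, q=57
  k=3: a=2, p=869, q=122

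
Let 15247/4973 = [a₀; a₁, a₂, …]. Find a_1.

15247 = 3·4973 + 328   →  a_0 = 3
4973 = 15·328 + 53   →  a_1 = 15

15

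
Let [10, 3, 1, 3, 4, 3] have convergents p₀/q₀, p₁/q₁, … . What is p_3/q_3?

154/15

Using pₖ = aₖpₖ₋₁ + pₖ₋₂, qₖ = aₖqₖ₋₁ + qₖ₋₂ (with p₋₁=1, p₋₂=0, q₋₁=0, q₋₂=1):
  k=0: a=10, p=10, q=1
  k=1: a=3, p=31, q=3
  k=2: a=1, p=41, q=4
  k=3: a=3, p=154, q=15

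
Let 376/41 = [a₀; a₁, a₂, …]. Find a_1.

376 = 9·41 + 7   →  a_0 = 9
41 = 5·7 + 6   →  a_1 = 5

5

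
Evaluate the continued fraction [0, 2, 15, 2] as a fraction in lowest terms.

Using pₖ = aₖpₖ₋₁ + pₖ₋₂ and qₖ = aₖqₖ₋₁ + qₖ₋₂:
  k=0: a=0, p=0, q=1
  k=1: a=2, p=1, q=2
  k=2: a=15, p=15, q=31
  k=3: a=2, p=31, q=64

31/64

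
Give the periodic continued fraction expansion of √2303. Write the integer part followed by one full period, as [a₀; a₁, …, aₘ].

[47; 1, 94]

a₀ = ⌊√2303⌋ = 47.
With m₀=0, d₀=1 and mₖ₊₁ = dₖaₖ − mₖ, dₖ₊₁ = (n − mₖ₊₁²)/dₖ, aₖ₊₁ = ⌊(a₀+mₖ₊₁)/dₖ₊₁⌋:
  k=1: m=47, d=94, a=1
  k=2: m=47, d=1, a=94
d=1 and a=2a₀=94 at k=2, so the next step gives (m, d) = (47, 94) again — its k=1 value — and the period has length 2.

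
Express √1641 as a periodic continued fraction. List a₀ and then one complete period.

a₀ = ⌊√1641⌋ = 40.
With m₀=0, d₀=1 and mₖ₊₁ = dₖaₖ − mₖ, dₖ₊₁ = (n − mₖ₊₁²)/dₖ, aₖ₊₁ = ⌊(a₀+mₖ₊₁)/dₖ₊₁⌋:
  k=1: m=40, d=41, a=1
  k=2: m=1, d=40, a=1
  k=3: m=39, d=3, a=26
  k=4: m=39, d=40, a=1
  k=5: m=1, d=41, a=1
  k=6: m=40, d=1, a=80
d=1 and a=2a₀=80 at k=6, so the next step gives (m, d) = (40, 41) again — its k=1 value — and the period has length 6.

[40; 1, 1, 26, 1, 1, 80]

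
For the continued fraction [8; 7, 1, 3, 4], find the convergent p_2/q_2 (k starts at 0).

Using pₖ = aₖpₖ₋₁ + pₖ₋₂, qₖ = aₖqₖ₋₁ + qₖ₋₂ (with p₋₁=1, p₋₂=0, q₋₁=0, q₋₂=1):
  k=0: a=8, p=8, q=1
  k=1: a=7, p=57, q=7
  k=2: a=1, p=65, q=8

65/8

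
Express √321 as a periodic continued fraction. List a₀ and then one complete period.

[17; 1, 10, 1, 34]

a₀ = ⌊√321⌋ = 17.
With m₀=0, d₀=1 and mₖ₊₁ = dₖaₖ − mₖ, dₖ₊₁ = (n − mₖ₊₁²)/dₖ, aₖ₊₁ = ⌊(a₀+mₖ₊₁)/dₖ₊₁⌋:
  k=1: m=17, d=32, a=1
  k=2: m=15, d=3, a=10
  k=3: m=15, d=32, a=1
  k=4: m=17, d=1, a=34
d=1 and a=2a₀=34 at k=4, so the next step gives (m, d) = (17, 32) again — its k=1 value — and the period has length 4.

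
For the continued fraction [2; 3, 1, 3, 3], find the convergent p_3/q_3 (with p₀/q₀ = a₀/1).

34/15

Using pₖ = aₖpₖ₋₁ + pₖ₋₂, qₖ = aₖqₖ₋₁ + qₖ₋₂ (with p₋₁=1, p₋₂=0, q₋₁=0, q₋₂=1):
  k=0: a=2, p=2, q=1
  k=1: a=3, p=7, q=3
  k=2: a=1, p=9, q=4
  k=3: a=3, p=34, q=15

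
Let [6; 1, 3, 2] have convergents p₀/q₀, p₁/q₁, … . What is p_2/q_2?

Using pₖ = aₖpₖ₋₁ + pₖ₋₂, qₖ = aₖqₖ₋₁ + qₖ₋₂ (with p₋₁=1, p₋₂=0, q₋₁=0, q₋₂=1):
  k=0: a=6, p=6, q=1
  k=1: a=1, p=7, q=1
  k=2: a=3, p=27, q=4

27/4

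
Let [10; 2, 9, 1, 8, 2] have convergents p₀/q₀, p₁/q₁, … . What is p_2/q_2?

199/19

Using pₖ = aₖpₖ₋₁ + pₖ₋₂, qₖ = aₖqₖ₋₁ + qₖ₋₂ (with p₋₁=1, p₋₂=0, q₋₁=0, q₋₂=1):
  k=0: a=10, p=10, q=1
  k=1: a=2, p=21, q=2
  k=2: a=9, p=199, q=19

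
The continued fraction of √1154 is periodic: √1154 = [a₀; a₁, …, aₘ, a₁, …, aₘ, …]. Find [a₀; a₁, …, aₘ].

[33; 1, 32, 1, 66]

a₀ = ⌊√1154⌋ = 33.
With m₀=0, d₀=1 and mₖ₊₁ = dₖaₖ − mₖ, dₖ₊₁ = (n − mₖ₊₁²)/dₖ, aₖ₊₁ = ⌊(a₀+mₖ₊₁)/dₖ₊₁⌋:
  k=1: m=33, d=65, a=1
  k=2: m=32, d=2, a=32
  k=3: m=32, d=65, a=1
  k=4: m=33, d=1, a=66
d=1 and a=2a₀=66 at k=4, so the next step gives (m, d) = (33, 65) again — its k=1 value — and the period has length 4.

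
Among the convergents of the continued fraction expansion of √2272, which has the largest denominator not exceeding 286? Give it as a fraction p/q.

13537/284

√2272 = [47; 1, 1, 1, 94, …] (period length 4).
Convergents:
  p_0/q_0 = 47/1
  p_1/q_1 = 48/1
  p_2/q_2 = 95/2
  p_3/q_3 = 143/3
  p_4/q_4 = 13537/284
  p_5/q_5 = 13680/287
q_4 = 284 ≤ 286 < 287 = q_5, so the answer is 13537/284.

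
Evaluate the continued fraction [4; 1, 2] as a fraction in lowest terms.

14/3

Fold from the inside: start with 2/1.
  1 + 1/2 = 3/2
  4 + 2/3 = 14/3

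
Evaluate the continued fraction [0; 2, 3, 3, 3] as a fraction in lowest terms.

Fold from the inside: start with 3/1.
  3 + 1/3 = 10/3
  3 + 3/10 = 33/10
  2 + 10/33 = 76/33
  0 + 33/76 = 33/76

33/76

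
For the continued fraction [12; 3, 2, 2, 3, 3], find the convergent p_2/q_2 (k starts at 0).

Using pₖ = aₖpₖ₋₁ + pₖ₋₂, qₖ = aₖqₖ₋₁ + qₖ₋₂ (with p₋₁=1, p₋₂=0, q₋₁=0, q₋₂=1):
  k=0: a=12, p=12, q=1
  k=1: a=3, p=37, q=3
  k=2: a=2, p=86, q=7

86/7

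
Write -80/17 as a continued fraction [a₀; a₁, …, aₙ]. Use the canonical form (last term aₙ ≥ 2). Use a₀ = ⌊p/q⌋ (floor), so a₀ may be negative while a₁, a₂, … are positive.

-80 = -5·17 + 5
17 = 3·5 + 2
5 = 2·2 + 1
2 = 2·1 + 0  (stop)
So -80/17 = [-5; 3, 2, 2].

[-5; 3, 2, 2]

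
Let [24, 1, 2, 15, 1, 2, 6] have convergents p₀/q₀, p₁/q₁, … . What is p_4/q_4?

1209/49

Using pₖ = aₖpₖ₋₁ + pₖ₋₂, qₖ = aₖqₖ₋₁ + qₖ₋₂ (with p₋₁=1, p₋₂=0, q₋₁=0, q₋₂=1):
  k=0: a=24, p=24, q=1
  k=1: a=1, p=25, q=1
  k=2: a=2, p=74, q=3
  k=3: a=15, p=1135, q=46
  k=4: a=1, p=1209, q=49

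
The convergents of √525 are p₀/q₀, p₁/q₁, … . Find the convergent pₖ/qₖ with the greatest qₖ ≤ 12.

√525 = [22; 1, 10, 2, 10, 1, 44, …] (period length 6).
Convergents:
  p_0/q_0 = 22/1
  p_1/q_1 = 23/1
  p_2/q_2 = 252/11
  p_3/q_3 = 527/23
q_2 = 11 ≤ 12 < 23 = q_3, so the answer is 252/11.

252/11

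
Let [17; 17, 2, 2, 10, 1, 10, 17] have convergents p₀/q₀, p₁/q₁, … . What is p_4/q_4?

15437/905

Using pₖ = aₖpₖ₋₁ + pₖ₋₂, qₖ = aₖqₖ₋₁ + qₖ₋₂ (with p₋₁=1, p₋₂=0, q₋₁=0, q₋₂=1):
  k=0: a=17, p=17, q=1
  k=1: a=17, p=290, q=17
  k=2: a=2, p=597, q=35
  k=3: a=2, p=1484, q=87
  k=4: a=10, p=15437, q=905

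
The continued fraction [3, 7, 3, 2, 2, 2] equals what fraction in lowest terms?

938/299

Fold from the inside: start with 2/1.
  2 + 1/2 = 5/2
  2 + 2/5 = 12/5
  3 + 5/12 = 41/12
  7 + 12/41 = 299/41
  3 + 41/299 = 938/299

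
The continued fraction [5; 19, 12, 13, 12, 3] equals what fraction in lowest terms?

Using pₖ = aₖpₖ₋₁ + pₖ₋₂ and qₖ = aₖqₖ₋₁ + qₖ₋₂:
  k=0: a=5, p=5, q=1
  k=1: a=19, p=96, q=19
  k=2: a=12, p=1157, q=229
  k=3: a=13, p=15137, q=2996
  k=4: a=12, p=182801, q=36181
  k=5: a=3, p=563540, q=111539

563540/111539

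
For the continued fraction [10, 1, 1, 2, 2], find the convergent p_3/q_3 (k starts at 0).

53/5

Using pₖ = aₖpₖ₋₁ + pₖ₋₂, qₖ = aₖqₖ₋₁ + qₖ₋₂ (with p₋₁=1, p₋₂=0, q₋₁=0, q₋₂=1):
  k=0: a=10, p=10, q=1
  k=1: a=1, p=11, q=1
  k=2: a=1, p=21, q=2
  k=3: a=2, p=53, q=5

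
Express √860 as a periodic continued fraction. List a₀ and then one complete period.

a₀ = ⌊√860⌋ = 29.
With m₀=0, d₀=1 and mₖ₊₁ = dₖaₖ − mₖ, dₖ₊₁ = (n − mₖ₊₁²)/dₖ, aₖ₊₁ = ⌊(a₀+mₖ₊₁)/dₖ₊₁⌋:
  k=1: m=29, d=19, a=3
  k=2: m=28, d=4, a=14
  k=3: m=28, d=19, a=3
  k=4: m=29, d=1, a=58
d=1 and a=2a₀=58 at k=4, so the next step gives (m, d) = (29, 19) again — its k=1 value — and the period has length 4.

[29; 3, 14, 3, 58]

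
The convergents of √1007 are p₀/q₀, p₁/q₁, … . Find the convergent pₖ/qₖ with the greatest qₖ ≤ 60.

√1007 = [31; 1, 2, 1, 2, 1, 62, …] (period length 6).
Convergents:
  p_0/q_0 = 31/1
  p_1/q_1 = 32/1
  p_2/q_2 = 95/3
  p_3/q_3 = 127/4
  p_4/q_4 = 349/11
  p_5/q_5 = 476/15
  p_6/q_6 = 29861/941
q_5 = 15 ≤ 60 < 941 = q_6, so the answer is 476/15.

476/15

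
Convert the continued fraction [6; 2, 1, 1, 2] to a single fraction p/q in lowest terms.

83/13

Fold from the inside: start with 2/1.
  1 + 1/2 = 3/2
  1 + 2/3 = 5/3
  2 + 3/5 = 13/5
  6 + 5/13 = 83/13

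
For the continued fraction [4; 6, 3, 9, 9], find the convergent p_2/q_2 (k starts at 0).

79/19

Using pₖ = aₖpₖ₋₁ + pₖ₋₂, qₖ = aₖqₖ₋₁ + qₖ₋₂ (with p₋₁=1, p₋₂=0, q₋₁=0, q₋₂=1):
  k=0: a=4, p=4, q=1
  k=1: a=6, p=25, q=6
  k=2: a=3, p=79, q=19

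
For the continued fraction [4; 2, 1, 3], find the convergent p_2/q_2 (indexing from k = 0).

13/3

Using pₖ = aₖpₖ₋₁ + pₖ₋₂, qₖ = aₖqₖ₋₁ + qₖ₋₂ (with p₋₁=1, p₋₂=0, q₋₁=0, q₋₂=1):
  k=0: a=4, p=4, q=1
  k=1: a=2, p=9, q=2
  k=2: a=1, p=13, q=3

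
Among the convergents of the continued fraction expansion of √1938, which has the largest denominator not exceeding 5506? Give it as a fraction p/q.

√1938 = [44; 44, 88, …] (period length 2).
Convergents:
  p_0/q_0 = 44/1
  p_1/q_1 = 1937/44
  p_2/q_2 = 170500/3873
  p_3/q_3 = 7503937/170456
q_2 = 3873 ≤ 5506 < 170456 = q_3, so the answer is 170500/3873.

170500/3873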